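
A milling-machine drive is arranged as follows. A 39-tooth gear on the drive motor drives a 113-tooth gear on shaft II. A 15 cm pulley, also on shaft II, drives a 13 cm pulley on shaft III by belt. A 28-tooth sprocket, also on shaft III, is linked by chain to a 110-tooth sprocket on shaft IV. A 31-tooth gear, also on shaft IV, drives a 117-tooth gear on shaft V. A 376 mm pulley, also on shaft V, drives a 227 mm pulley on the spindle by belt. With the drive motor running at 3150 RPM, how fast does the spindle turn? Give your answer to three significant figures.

the drive motor → shaft II (gear mesh, 113/39): 3150 ÷ 2.8974 = 1087.2 RPM
shaft II → shaft III (belt, 13/15): 1087.2 ÷ 0.86667 = 1254.4 RPM
shaft III → shaft IV (chain, 110/28): 1254.4 ÷ 3.9286 = 319.31 RPM
shaft IV → shaft V (gear mesh, 117/31): 319.31 ÷ 3.7742 = 84.603 RPM
shaft V → the spindle (belt, 227/376): 84.603 ÷ 0.60372 = 140.14 RPM

140 RPM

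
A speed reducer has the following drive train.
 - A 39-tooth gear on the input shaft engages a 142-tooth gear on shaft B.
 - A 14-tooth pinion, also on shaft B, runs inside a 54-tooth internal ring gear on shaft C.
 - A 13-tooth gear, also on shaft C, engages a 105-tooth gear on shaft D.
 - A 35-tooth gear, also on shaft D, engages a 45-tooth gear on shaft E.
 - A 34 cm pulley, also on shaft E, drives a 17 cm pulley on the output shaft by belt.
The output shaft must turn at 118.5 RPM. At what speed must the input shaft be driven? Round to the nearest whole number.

8641 RPM

Overall ratio R = 3.641 × 3.8571 × 8.0769 × 1.2857 × 0.5 = 72.921.
Required input speed = output speed × R = 118.5 × 72.921 = 8641.1 RPM.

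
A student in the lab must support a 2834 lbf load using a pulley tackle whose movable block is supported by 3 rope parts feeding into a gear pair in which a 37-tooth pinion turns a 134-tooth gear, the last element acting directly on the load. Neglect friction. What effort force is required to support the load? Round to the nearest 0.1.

260.8 lbf

Block-and-tackle MA = number of supporting rope parts = 3.
Gear pair MA = 134/37 = 3.6216.
Combined ideal MA = 3 × 3.6216 = 10.865.
Effort = load / MA = 2834 / 10.865 = 260.84 lbf.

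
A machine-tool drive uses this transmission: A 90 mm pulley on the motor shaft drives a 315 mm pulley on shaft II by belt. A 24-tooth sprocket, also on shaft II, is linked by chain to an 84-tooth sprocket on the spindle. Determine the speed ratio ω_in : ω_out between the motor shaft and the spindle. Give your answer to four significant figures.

Each stage contributes driven/driver: belt 315/90 = 3.5, chain 84/24 = 3.5.
Overall: 3.5 × 3.5 = 12.25.

12.25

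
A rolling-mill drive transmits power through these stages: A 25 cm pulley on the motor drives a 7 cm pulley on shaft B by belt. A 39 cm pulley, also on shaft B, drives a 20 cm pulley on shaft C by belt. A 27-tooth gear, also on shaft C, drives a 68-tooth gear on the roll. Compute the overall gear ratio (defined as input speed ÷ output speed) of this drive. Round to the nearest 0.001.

Each stage contributes driven/driver: belt 7/25 = 0.28, belt 20/39 = 0.51282, gear mesh 68/27 = 2.5185.
Overall: 0.28 × 0.51282 × 2.5185 = 0.36163.

0.362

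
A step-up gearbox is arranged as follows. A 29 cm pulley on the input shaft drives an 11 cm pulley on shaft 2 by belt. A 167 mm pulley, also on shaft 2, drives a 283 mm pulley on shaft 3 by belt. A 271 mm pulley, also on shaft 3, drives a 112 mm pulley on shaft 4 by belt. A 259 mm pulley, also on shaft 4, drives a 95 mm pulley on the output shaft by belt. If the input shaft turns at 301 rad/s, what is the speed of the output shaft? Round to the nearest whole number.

the input shaft → shaft 2 (belt, 11/29): 301 ÷ 0.37931 = 793.55 rad/s
shaft 2 → shaft 3 (belt, 283/167): 793.55 ÷ 1.6946 = 468.28 rad/s
shaft 3 → shaft 4 (belt, 112/271): 468.28 ÷ 0.41328 = 1133.1 rad/s
shaft 4 → the output shaft (belt, 95/259): 1133.1 ÷ 0.3668 = 3089.1 rad/s

3089 rad/s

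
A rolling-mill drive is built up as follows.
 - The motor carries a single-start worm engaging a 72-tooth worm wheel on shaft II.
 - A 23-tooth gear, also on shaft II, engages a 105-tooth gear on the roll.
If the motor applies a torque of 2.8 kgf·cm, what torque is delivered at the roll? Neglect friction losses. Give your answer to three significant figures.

920 kgf·cm

worm 72/1 = 72 → τ = 2.8·72 = 201.6 kgf·cm
gear mesh 105/23 = 4.5652 → τ = 201.6·4.5652 = 920.35 kgf·cm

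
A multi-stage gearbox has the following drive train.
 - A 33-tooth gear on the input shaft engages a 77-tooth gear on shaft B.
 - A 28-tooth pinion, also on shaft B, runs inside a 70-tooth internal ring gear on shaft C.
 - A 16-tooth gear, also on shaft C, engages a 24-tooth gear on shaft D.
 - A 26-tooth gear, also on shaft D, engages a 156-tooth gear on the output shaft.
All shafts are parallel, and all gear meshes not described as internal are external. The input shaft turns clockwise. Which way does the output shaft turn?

the input shaft → shaft B: external mesh, 1 reversal → CCW.
shaft B → shaft C: internal mesh, same direction → CCW.
shaft C → shaft D: external mesh, 1 reversal → CW.
shaft D → the output shaft: external mesh, 1 reversal → CCW.
3 reversals in total — an odd number — so the output shaft turns opposite to the input shaft.

anticlockwise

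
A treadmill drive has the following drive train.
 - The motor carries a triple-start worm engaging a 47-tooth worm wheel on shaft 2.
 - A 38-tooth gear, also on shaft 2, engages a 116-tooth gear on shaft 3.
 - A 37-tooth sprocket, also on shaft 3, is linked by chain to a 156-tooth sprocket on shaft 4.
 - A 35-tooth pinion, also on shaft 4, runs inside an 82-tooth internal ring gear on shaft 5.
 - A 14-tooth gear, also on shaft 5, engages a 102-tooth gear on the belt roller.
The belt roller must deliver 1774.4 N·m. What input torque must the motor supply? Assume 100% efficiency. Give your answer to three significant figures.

0.516 N·m

Overall ratio R = 15.667 × 3.0526 × 4.2162 × 2.3429 × 7.2857 = 3441.8.
Input torque = output torque / R = 1774.4 / 3441.8 = 0.51554 N·m.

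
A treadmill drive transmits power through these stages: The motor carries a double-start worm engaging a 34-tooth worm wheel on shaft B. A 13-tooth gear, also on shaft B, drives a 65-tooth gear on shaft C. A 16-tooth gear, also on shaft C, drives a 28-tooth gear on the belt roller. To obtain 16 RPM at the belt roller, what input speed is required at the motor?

Overall ratio R = 17 × 5 × 1.75 = 148.75.
Required input speed = output speed × R = 16 × 148.75 = 2380 RPM.

2380 RPM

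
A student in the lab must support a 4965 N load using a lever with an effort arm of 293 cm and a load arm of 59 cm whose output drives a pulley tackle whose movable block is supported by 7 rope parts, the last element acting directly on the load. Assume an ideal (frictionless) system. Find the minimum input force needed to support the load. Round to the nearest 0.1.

Lever MA = effort arm / load arm = 293/59 = 4.9661.
Block-and-tackle MA = number of supporting rope parts = 7.
Combined ideal MA = 4.9661 × 7 = 34.763.
Effort = load / MA = 4965 / 34.763 = 142.83 N.

142.8 N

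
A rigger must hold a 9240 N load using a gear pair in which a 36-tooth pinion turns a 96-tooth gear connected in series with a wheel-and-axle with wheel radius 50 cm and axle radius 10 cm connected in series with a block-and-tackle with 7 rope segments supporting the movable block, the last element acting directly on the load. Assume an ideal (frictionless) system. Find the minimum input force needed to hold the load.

Gear pair MA = 96/36 = 2.6667.
Wheel-and-axle MA = R/r = 50/10 = 5.
Block-and-tackle MA = number of supporting rope parts = 7.
Combined ideal MA = 2.6667 × 5 × 7 = 93.333.
Effort = load / MA = 9240 / 93.333 = 99 N.

99 N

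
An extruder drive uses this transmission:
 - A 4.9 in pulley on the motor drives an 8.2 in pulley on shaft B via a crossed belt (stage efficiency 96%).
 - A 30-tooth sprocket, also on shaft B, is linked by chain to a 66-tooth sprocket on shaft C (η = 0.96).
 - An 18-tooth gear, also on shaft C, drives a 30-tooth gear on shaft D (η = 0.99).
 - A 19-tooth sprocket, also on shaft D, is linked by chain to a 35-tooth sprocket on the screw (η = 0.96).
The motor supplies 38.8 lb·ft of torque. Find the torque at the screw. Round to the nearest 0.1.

384.1 lb·ft

belt 8.2/4.9 = 1.6735 → τ = 38.8·1.6735·0.96 = 62.333 lb·ft
chain 66/30 = 2.2 → τ = 62.333·2.2·0.96 = 131.65 lb·ft
gear mesh 30/18 = 1.6667 → τ = 131.65·1.6667·0.99 = 217.22 lb·ft
chain 35/19 = 1.8421 → τ = 217.22·1.8421·0.96 = 384.14 lb·ft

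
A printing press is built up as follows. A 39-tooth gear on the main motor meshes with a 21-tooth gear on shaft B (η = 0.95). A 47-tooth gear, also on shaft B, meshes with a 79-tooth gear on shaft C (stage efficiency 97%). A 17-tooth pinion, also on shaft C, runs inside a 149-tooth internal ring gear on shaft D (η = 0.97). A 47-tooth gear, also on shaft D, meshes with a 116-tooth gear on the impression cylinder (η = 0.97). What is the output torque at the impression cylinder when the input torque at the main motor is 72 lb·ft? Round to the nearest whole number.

1222 lb·ft

After the gear mesh (21/39): 72 × 0.53846 × 0.95 = 36.831 lb·ft
After the gear mesh (79/47): 36.831 × 1.6809 × 0.97 = 60.05 lb·ft
After the internal gear (149/17): 60.05 × 8.7647 × 0.97 = 510.53 lb·ft
After the gear mesh (116/47): 510.53 × 2.4681 × 0.97 = 1222.2 lb·ft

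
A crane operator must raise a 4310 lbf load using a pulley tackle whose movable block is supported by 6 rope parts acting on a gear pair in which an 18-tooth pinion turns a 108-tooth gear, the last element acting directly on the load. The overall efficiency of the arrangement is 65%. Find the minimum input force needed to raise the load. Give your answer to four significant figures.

Block-and-tackle MA = number of supporting rope parts = 6.
Gear pair MA = 108/18 = 6.
Combined ideal MA = 6 × 6 = 36.
Actual MA = 36 × 0.65 = 23.4.
Effort = load / actual MA = 4310 / 23.4 = 184.19 lbf.

184.2 lbf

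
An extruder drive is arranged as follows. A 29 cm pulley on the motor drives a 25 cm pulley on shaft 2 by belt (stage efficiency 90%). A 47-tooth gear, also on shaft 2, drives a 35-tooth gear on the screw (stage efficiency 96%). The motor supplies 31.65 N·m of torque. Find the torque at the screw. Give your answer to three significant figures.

After the belt (25/29): 31.65 × 0.86207 × 0.90 = 24.556 N·m
After the gear mesh (35/47): 24.556 × 0.74468 × 0.96 = 17.555 N·m

17.6 N·m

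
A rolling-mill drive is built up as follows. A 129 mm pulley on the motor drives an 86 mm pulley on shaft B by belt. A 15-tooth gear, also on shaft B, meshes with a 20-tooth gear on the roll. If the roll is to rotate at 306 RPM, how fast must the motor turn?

Overall ratio R = 0.66667 × 1.3333 = 0.88889.
Required input speed = output speed × R = 306 × 0.88889 = 272 RPM.

272 RPM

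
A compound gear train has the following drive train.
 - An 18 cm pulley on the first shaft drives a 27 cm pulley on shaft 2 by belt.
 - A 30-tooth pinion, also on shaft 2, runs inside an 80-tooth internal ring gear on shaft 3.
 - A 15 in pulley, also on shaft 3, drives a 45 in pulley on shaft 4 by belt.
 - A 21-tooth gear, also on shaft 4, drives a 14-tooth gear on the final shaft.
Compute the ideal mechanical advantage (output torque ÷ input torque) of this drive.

8

Each stage contributes driven/driver: belt 27/18 = 1.5, internal gear 80/30 = 2.6667, belt 45/15 = 3, gear mesh 14/21 = 0.66667.
Overall: 1.5 × 2.6667 × 3 × 0.66667 = 8.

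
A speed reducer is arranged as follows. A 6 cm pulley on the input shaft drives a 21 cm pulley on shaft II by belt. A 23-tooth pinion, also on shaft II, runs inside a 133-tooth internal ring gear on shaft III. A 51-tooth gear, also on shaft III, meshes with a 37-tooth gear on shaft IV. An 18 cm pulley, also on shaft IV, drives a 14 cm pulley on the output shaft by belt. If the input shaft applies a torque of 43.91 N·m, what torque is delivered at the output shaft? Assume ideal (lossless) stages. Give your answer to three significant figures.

501 N·m

Belt: ratio = 21/6 = 3.5; torque at shaft II = 43.91 × 3.5 = 153.69 N·m.
Internal gear: ratio = 133/23 = 5.7826; torque at shaft III = 153.69 × 5.7826 = 888.7 N·m.
Gear mesh: ratio = 37/51 = 0.72549; torque at shaft IV = 888.7 × 0.72549 = 644.74 N·m.
Belt: ratio = 14/18 = 0.77778; torque at the output shaft = 644.74 × 0.77778 = 501.47 N·m.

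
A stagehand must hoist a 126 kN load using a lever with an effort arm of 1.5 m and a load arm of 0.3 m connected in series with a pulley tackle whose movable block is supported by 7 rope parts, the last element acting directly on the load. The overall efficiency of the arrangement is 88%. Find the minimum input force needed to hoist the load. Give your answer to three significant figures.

4.09 kN

Lever MA = effort arm / load arm = 1.5/0.3 = 5.
Block-and-tackle MA = number of supporting rope parts = 7.
Combined ideal MA = 5 × 7 = 35.
Actual MA = 35 × 0.88 = 30.8.
Effort = load / actual MA = 126 / 30.8 = 4.0909 kN.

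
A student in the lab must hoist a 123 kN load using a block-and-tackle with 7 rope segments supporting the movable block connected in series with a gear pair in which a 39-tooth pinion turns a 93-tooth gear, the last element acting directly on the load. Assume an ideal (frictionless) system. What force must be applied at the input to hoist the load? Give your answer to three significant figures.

7.37 kN

Block-and-tackle MA = number of supporting rope parts = 7.
Gear pair MA = 93/39 = 2.3846.
Combined ideal MA = 7 × 2.3846 = 16.692.
Effort = load / MA = 123 / 16.692 = 7.3687 kN.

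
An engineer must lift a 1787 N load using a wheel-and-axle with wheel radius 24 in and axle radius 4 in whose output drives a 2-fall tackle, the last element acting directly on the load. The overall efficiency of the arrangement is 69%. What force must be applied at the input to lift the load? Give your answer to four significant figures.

Wheel-and-axle MA = R/r = 24/4 = 6.
Block-and-tackle MA = number of supporting rope parts = 2.
Combined ideal MA = 6 × 2 = 12.
Actual MA = 12 × 0.69 = 8.28.
Effort = load / actual MA = 1787 / 8.28 = 215.82 N.

215.8 N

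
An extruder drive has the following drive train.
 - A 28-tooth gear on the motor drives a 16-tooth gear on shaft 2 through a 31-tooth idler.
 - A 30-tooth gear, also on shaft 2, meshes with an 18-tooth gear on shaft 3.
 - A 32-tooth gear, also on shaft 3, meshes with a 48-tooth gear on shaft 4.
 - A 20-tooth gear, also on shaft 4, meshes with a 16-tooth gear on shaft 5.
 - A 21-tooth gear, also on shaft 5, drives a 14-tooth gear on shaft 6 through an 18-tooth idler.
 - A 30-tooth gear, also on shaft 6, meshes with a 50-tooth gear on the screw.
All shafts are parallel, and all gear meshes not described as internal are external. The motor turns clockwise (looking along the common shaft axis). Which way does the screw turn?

the motor → shaft 2: driver → idler → driven is 2 external meshes, 2 reversals → CW.
shaft 2 → shaft 3: external mesh, 1 reversal → CCW.
shaft 3 → shaft 4: external mesh, 1 reversal → CW.
shaft 4 → shaft 5: external mesh, 1 reversal → CCW.
shaft 5 → shaft 6: driver → idler → driven is 2 external meshes, 2 reversals → CCW.
shaft 6 → the screw: external mesh, 1 reversal → CW.
8 reversals in total — an even number — so the screw turns the same way as the motor.

clockwise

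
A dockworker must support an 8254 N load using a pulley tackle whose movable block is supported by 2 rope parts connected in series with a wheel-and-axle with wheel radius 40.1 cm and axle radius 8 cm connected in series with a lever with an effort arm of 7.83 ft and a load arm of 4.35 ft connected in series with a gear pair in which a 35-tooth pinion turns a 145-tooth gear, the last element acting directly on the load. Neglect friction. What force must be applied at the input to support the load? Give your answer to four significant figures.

Block-and-tackle MA = number of supporting rope parts = 2.
Wheel-and-axle MA = R/r = 40.1/8 = 5.0125.
Lever MA = effort arm / load arm = 7.83/4.35 = 1.8.
Gear pair MA = 145/35 = 4.1429.
Combined ideal MA = 2 × 5.0125 × 1.8 × 4.1429 = 74.758.
Effort = load / MA = 8254 / 74.758 = 110.41 N.

110.4 N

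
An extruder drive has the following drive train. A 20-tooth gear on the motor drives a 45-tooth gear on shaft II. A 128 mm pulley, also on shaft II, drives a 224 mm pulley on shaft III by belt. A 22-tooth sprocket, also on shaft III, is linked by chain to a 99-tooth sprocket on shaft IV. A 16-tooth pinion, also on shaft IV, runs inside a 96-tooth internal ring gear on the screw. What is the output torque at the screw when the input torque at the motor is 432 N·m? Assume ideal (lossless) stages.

45927 N·m

After the gear mesh (45/20): 432 × 2.25 = 972 N·m
After the belt (224/128): 972 × 1.75 = 1701 N·m
After the chain (99/22): 1701 × 4.5 = 7654.5 N·m
After the internal gear (96/16): 7654.5 × 6 = 45927 N·m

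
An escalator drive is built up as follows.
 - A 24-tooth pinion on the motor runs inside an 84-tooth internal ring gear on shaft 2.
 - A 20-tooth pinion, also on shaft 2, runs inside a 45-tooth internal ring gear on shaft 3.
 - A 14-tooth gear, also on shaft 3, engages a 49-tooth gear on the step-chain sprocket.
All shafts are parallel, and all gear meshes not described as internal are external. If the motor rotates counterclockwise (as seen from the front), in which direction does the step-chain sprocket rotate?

the motor → shaft 2: internal mesh, same direction → CCW.
shaft 2 → shaft 3: internal mesh, same direction → CCW.
shaft 3 → the step-chain sprocket: external mesh, 1 reversal → CW.
1 reversal in total — an odd number — so the step-chain sprocket turns opposite to the motor.

clockwise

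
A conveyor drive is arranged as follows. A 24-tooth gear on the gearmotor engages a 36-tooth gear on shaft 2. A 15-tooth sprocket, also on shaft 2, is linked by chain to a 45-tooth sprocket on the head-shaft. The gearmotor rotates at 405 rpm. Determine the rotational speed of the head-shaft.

90 rpm

gear mesh 36/24 = 1.5 → 405/1.5 = 270 rpm
chain 45/15 = 3 → 270/3 = 90 rpm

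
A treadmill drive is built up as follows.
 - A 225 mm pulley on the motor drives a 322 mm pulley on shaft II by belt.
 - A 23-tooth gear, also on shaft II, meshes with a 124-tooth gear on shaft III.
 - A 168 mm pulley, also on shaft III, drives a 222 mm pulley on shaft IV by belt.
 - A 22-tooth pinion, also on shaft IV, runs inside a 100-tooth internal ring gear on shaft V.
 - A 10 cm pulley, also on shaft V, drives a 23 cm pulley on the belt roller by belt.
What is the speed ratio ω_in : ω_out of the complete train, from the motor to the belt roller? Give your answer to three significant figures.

Each stage contributes driven/driver: belt 322/225 = 1.4311, gear mesh 124/23 = 5.3913, belt 222/168 = 1.3214, internal gear 100/22 = 4.5455, belt 23/10 = 2.3.
Overall: 1.4311 × 5.3913 × 1.3214 × 4.5455 × 2.3 = 106.59.

107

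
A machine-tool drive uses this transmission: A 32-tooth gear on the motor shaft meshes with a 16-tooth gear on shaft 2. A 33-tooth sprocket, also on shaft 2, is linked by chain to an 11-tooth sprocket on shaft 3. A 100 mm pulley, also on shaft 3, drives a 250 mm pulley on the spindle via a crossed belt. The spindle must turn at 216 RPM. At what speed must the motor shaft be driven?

Overall ratio R = 0.5 × 0.33333 × 2.5 = 0.41667.
Required input speed = output speed × R = 216 × 0.41667 = 90 RPM.

90 RPM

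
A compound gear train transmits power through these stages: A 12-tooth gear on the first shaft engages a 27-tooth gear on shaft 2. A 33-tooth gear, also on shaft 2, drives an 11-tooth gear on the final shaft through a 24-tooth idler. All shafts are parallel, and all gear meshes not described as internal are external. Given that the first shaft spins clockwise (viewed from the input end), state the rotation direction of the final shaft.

the first shaft → shaft 2: external mesh, 1 reversal → CCW.
shaft 2 → the final shaft: driver → idler → driven is 2 external meshes, 2 reversals → CCW.
3 reversals in total — an odd number — so the final shaft turns opposite to the first shaft.

anticlockwise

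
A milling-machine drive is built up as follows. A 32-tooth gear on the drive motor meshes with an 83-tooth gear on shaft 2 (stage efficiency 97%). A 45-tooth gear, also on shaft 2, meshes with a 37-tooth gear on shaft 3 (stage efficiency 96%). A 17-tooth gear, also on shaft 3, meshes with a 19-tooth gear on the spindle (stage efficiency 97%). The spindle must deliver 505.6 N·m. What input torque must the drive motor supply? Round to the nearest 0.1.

234.8 N·m

Overall ratio R = 2.5938 × 0.82222 × 1.1176 = 2.3835; overall efficiency η = 0.97 × 0.96 × 0.97 = 0.9033.
Input torque = output torque / (R × η) = 505.6 / (2.3835 × 0.9033) = 234.84 N·m.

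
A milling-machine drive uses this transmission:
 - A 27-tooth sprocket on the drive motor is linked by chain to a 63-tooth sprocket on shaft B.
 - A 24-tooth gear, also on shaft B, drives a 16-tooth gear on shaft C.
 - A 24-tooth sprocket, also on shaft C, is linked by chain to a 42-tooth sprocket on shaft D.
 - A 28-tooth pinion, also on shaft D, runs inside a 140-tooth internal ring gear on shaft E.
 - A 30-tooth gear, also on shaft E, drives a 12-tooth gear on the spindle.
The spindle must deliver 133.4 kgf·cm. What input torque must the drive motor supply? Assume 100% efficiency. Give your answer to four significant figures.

Overall ratio R = 2.3333 × 0.66667 × 1.75 × 5 × 0.4 = 5.4444.
Input torque = output torque / R = 133.4 / 5.4444 = 24.502 kgf·cm.

24.50 kgf·cm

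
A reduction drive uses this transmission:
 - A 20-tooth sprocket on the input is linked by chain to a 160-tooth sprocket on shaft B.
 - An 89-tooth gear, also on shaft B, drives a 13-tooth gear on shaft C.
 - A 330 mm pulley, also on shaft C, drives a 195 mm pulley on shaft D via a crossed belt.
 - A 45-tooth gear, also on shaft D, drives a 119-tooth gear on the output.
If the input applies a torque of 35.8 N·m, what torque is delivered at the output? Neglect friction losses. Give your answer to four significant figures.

Chain: ratio = 160/20 = 8; torque at shaft B = 35.8 × 8 = 286.4 N·m.
Gear mesh: ratio = 13/89 = 0.14607; torque at shaft C = 286.4 × 0.14607 = 41.834 N·m.
Belt: ratio = 195/330 = 0.59091; torque at shaft D = 41.834 × 0.59091 = 24.72 N·m.
Gear mesh: ratio = 119/45 = 2.6444; torque at the output = 24.72 × 2.6444 = 65.37 N·m.

65.37 N·m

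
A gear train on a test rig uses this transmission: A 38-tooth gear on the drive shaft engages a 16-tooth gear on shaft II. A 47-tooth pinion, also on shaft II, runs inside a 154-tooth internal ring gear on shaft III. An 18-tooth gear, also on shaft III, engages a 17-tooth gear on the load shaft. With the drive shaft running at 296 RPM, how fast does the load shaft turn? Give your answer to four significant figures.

227.2 RPM

the drive shaft → shaft II (gear mesh, 16/38): 296 ÷ 0.42105 = 703 RPM
shaft II → shaft III (internal gear, 154/47): 703 ÷ 3.2766 = 214.55 RPM
shaft III → the load shaft (gear mesh, 17/18): 214.55 ÷ 0.94444 = 227.17 RPM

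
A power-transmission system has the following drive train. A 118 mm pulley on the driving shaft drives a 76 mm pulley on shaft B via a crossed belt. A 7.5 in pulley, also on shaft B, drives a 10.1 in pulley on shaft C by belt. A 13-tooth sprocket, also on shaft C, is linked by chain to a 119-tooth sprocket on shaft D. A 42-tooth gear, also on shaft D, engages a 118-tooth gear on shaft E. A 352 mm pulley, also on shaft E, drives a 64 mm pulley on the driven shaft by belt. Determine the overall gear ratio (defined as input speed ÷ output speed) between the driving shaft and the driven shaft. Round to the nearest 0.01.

Each stage contributes driven/driver: belt 76/118 = 0.64407, belt 10.1/7.5 = 1.3467, chain 119/13 = 9.1538, gear mesh 118/42 = 2.8095, belt 64/352 = 0.18182.
Overall: 0.64407 × 1.3467 × 9.1538 × 2.8095 × 0.18182 = 4.0557.

4.06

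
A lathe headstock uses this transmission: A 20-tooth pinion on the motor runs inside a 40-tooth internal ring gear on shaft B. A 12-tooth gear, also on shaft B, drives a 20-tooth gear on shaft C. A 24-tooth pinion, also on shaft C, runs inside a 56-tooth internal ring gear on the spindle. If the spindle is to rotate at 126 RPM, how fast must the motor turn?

Overall ratio R = 2 × 1.6667 × 2.3333 = 7.7778.
Required input speed = output speed × R = 126 × 7.7778 = 980 RPM.

980 RPM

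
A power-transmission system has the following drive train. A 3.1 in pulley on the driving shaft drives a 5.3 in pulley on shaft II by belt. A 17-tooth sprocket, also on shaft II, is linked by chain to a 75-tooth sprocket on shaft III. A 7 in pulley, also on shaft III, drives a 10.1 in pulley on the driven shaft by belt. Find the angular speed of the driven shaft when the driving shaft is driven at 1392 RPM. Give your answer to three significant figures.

the driving shaft → shaft II (belt, 5.3/3.1): 1392 ÷ 1.7097 = 814.19 RPM
shaft II → shaft III (chain, 75/17): 814.19 ÷ 4.4118 = 184.55 RPM
shaft III → the driven shaft (belt, 10.1/7): 184.55 ÷ 1.4429 = 127.91 RPM

128 RPM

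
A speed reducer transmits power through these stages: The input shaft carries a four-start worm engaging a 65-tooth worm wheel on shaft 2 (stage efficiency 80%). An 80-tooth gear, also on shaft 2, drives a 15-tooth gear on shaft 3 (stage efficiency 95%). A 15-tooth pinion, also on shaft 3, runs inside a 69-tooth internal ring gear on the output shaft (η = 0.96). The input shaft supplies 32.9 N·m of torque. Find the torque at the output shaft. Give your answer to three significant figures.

336 N·m

worm 65/4 = 16.25 → τ = 32.9·16.25·0.80 = 427.7 N·m
gear mesh 15/80 = 0.1875 → τ = 427.7·0.1875·0.95 = 76.184 N·m
internal gear 69/15 = 4.6 → τ = 76.184·4.6·0.96 = 336.43 N·m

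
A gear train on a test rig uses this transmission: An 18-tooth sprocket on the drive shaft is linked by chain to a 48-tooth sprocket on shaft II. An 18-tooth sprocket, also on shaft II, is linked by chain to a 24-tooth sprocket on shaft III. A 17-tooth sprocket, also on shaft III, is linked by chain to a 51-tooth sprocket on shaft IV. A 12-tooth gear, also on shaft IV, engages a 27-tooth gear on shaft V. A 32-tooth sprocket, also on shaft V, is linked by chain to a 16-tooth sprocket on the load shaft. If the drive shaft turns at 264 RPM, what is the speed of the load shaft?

the drive shaft → shaft II (chain, 48/18): 264 ÷ 2.6667 = 99 RPM
shaft II → shaft III (chain, 24/18): 99 ÷ 1.3333 = 74.25 RPM
shaft III → shaft IV (chain, 51/17): 74.25 ÷ 3 = 24.75 RPM
shaft IV → shaft V (gear mesh, 27/12): 24.75 ÷ 2.25 = 11 RPM
shaft V → the load shaft (chain, 16/32): 11 ÷ 0.5 = 22 RPM

22 RPM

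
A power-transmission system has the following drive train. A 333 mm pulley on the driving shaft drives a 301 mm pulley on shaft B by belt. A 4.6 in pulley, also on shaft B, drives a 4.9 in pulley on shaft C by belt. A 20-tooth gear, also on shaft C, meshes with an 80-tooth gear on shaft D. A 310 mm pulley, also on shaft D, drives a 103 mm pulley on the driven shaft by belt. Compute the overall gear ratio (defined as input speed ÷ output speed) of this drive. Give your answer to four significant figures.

1.280

Each stage contributes driven/driver: belt 301/333 = 0.9039, belt 4.9/4.6 = 1.0652, gear mesh 80/20 = 4, belt 103/310 = 0.33226.
Overall: 0.9039 × 1.0652 × 4 × 0.33226 = 1.2797.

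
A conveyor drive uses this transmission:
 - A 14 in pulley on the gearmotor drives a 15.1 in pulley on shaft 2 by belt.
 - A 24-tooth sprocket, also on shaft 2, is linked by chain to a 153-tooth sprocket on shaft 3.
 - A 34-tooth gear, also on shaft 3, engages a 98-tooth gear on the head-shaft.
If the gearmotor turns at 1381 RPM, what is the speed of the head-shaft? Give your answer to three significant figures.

Belt: ratio = 15.1/14 = 1.0786, so shaft 2 turns at 1381 / 1.0786 = 1280.4 RPM.
Chain: ratio = 153/24 = 6.375, so shaft 3 turns at 1280.4 / 6.375 = 200.85 RPM.
Gear mesh: ratio = 98/34 = 2.8824, so the head-shaft turns at 200.85 / 2.8824 = 69.681 RPM.

69.7 RPM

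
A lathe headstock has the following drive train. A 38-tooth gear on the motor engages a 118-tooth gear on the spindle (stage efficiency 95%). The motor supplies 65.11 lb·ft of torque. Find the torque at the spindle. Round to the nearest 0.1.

192.1 lb·ft

gear mesh 118/38 = 3.1053 → τ = 65.11·3.1053·0.95 = 192.07 lb·ft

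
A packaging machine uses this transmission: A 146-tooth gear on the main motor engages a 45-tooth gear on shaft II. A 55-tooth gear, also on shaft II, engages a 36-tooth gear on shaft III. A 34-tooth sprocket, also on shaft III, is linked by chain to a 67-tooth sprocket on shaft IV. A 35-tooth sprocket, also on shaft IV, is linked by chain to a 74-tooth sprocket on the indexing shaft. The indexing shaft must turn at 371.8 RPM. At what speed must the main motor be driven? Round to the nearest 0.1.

312.5 RPM

Overall ratio R = 0.30822 × 0.65455 × 1.9706 × 2.1143 = 0.84054.
Required input speed = output speed × R = 371.8 × 0.84054 = 312.51 RPM.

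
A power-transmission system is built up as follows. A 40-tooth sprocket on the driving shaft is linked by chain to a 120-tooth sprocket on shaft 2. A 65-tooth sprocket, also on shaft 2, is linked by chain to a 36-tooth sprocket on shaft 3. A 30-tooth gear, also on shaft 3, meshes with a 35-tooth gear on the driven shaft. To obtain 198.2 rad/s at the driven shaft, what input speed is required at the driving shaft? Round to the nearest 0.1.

Overall ratio R = 3 × 0.55385 × 1.1667 = 1.9385.
Required input speed = output speed × R = 198.2 × 1.9385 = 384.2 rad/s.

384.2 rad/s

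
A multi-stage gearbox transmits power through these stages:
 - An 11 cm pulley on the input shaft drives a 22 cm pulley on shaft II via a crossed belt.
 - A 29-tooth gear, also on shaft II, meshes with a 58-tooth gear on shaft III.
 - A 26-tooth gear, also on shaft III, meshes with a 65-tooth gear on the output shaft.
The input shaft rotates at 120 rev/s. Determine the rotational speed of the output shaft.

Belt: ratio = 22/11 = 2, so shaft II turns at 120 / 2 = 60 rev/s.
Gear mesh: ratio = 58/29 = 2, so shaft III turns at 60 / 2 = 30 rev/s.
Gear mesh: ratio = 65/26 = 2.5, so the output shaft turns at 30 / 2.5 = 12 rev/s.

12 rev/s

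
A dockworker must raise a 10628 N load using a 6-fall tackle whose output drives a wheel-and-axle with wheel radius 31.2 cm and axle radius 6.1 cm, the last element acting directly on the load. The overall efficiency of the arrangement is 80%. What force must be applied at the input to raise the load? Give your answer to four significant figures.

432.9 N

Block-and-tackle MA = number of supporting rope parts = 6.
Wheel-and-axle MA = R/r = 31.2/6.1 = 5.1148.
Combined ideal MA = 6 × 5.1148 = 30.689.
Actual MA = 30.689 × 0.80 = 24.551.
Effort = load / actual MA = 10628 / 24.551 = 432.9 N.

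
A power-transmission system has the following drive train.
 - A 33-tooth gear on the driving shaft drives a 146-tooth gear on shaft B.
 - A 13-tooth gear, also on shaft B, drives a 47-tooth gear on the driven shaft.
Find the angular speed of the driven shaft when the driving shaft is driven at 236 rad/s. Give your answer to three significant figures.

14.8 rad/s

gear mesh 146/33 = 4.4242 → 236/4.4242 = 53.342 rad/s
gear mesh 47/13 = 3.6154 → 53.342/3.6154 = 14.754 rad/s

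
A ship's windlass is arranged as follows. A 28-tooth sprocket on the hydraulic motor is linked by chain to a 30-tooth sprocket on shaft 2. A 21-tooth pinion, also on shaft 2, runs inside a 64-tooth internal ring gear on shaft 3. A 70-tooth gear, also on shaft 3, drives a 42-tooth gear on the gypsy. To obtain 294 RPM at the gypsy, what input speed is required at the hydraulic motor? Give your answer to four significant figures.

Overall ratio R = 1.0714 × 3.0476 × 0.6 = 1.9592.
Required input speed = output speed × R = 294 × 1.9592 = 576 RPM.

576.0 RPM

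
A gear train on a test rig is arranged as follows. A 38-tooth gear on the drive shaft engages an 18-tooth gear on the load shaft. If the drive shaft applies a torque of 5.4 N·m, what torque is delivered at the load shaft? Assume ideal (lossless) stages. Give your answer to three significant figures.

Gear mesh: ratio = 18/38 = 0.47368; torque at the load shaft = 5.4 × 0.47368 = 2.5579 N·m.

2.56 N·m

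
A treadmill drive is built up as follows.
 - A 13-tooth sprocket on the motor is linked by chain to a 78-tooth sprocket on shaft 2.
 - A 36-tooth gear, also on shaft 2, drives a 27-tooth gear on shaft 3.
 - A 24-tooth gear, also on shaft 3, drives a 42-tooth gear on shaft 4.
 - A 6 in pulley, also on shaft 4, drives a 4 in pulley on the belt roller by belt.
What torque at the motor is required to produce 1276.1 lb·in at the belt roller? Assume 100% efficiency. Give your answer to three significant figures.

Overall ratio R = 6 × 0.75 × 1.75 × 0.66667 = 5.25.
Input torque = output torque / R = 1276.1 / 5.25 = 243.07 lb·in.

243 lb·in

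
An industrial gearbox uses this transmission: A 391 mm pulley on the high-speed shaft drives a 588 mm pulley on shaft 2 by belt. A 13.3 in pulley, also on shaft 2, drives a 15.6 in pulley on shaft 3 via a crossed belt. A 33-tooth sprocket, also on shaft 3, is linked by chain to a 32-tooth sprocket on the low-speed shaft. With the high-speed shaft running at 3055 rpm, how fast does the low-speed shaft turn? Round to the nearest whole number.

the high-speed shaft → shaft 2 (belt, 588/391): 3055 ÷ 1.5038 = 2031.5 rpm
shaft 2 → shaft 3 (belt, 15.6/13.3): 2031.5 ÷ 1.1729 = 1732 rpm
shaft 3 → the low-speed shaft (chain, 32/33): 1732 ÷ 0.9697 = 1786.1 rpm

1786 rpm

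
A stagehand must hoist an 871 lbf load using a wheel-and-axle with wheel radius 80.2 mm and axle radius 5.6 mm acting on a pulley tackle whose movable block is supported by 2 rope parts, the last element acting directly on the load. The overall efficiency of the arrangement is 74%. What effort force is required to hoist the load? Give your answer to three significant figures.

41.1 lbf

Wheel-and-axle MA = R/r = 80.2/5.6 = 14.321.
Block-and-tackle MA = number of supporting rope parts = 2.
Combined ideal MA = 14.321 × 2 = 28.643.
Actual MA = 28.643 × 0.74 = 21.196.
Effort = load / actual MA = 871 / 21.196 = 41.093 lbf.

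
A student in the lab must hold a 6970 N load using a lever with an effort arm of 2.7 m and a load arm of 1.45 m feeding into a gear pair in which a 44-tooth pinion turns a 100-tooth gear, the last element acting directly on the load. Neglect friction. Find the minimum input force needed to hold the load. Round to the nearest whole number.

Lever MA = effort arm / load arm = 2.7/1.45 = 1.8621.
Gear pair MA = 100/44 = 2.2727.
Combined ideal MA = 1.8621 × 2.2727 = 4.232.
Effort = load / MA = 6970 / 4.232 = 1647 N.

1647 N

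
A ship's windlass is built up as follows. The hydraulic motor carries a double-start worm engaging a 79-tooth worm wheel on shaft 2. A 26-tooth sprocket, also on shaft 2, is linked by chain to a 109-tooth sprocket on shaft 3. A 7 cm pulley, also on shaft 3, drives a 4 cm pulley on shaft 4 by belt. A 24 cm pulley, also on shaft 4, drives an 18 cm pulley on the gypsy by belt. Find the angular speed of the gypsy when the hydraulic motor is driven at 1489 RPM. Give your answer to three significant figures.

Worm: ratio = 79/2 = 39.5, so shaft 2 turns at 1489 / 39.5 = 37.696 RPM.
Chain: ratio = 109/26 = 4.1923, so shaft 3 turns at 37.696 / 4.1923 = 8.9918 RPM.
Belt: ratio = 4/7 = 0.57143, so shaft 4 turns at 8.9918 / 0.57143 = 15.736 RPM.
Belt: ratio = 18/24 = 0.75, so the gypsy turns at 15.736 / 0.75 = 20.981 RPM.

21.0 RPM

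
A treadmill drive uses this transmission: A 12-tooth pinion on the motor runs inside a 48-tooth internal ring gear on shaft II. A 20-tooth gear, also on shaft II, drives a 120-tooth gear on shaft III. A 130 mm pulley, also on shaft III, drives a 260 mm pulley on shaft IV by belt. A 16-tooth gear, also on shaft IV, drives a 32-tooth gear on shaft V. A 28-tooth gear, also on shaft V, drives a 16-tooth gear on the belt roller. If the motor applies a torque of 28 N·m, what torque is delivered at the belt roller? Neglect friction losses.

1536 N·m

After the internal gear (48/12): 28 × 4 = 112 N·m
After the gear mesh (120/20): 112 × 6 = 672 N·m
After the belt (260/130): 672 × 2 = 1344 N·m
After the gear mesh (32/16): 1344 × 2 = 2688 N·m
After the gear mesh (16/28): 2688 × 0.57143 = 1536 N·m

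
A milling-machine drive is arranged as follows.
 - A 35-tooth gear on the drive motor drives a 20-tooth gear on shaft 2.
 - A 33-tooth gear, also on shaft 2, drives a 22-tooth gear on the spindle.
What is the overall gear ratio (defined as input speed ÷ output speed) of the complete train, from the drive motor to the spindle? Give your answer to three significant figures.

Each stage contributes driven/driver: gear mesh 20/35 = 0.57143, gear mesh 22/33 = 0.66667.
Overall: 0.57143 × 0.66667 = 0.38095.

0.381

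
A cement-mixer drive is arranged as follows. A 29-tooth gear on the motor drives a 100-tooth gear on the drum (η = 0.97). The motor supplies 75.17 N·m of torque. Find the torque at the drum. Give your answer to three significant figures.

Gear mesh: ratio = 100/29 = 3.4483; torque at the drum = 75.17 × 3.4483 × 0.97 = 251.43 N·m.

251 N·m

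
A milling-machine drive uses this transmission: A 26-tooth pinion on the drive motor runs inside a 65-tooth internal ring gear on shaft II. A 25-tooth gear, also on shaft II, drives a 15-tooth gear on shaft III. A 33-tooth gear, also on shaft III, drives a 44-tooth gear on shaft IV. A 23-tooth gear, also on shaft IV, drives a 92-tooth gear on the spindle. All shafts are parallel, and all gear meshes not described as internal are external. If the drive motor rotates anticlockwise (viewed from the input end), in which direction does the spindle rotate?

clockwise

the drive motor → shaft II: internal mesh, same direction → CCW.
shaft II → shaft III: external mesh, 1 reversal → CW.
shaft III → shaft IV: external mesh, 1 reversal → CCW.
shaft IV → the spindle: external mesh, 1 reversal → CW.
3 reversals in total — an odd number — so the spindle turns opposite to the drive motor.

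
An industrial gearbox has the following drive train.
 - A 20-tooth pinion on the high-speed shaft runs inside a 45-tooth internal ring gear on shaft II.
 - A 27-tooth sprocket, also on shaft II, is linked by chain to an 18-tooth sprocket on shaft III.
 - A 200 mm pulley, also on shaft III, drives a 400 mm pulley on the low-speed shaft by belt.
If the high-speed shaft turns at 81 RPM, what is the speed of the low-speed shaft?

27 RPM

internal gear 45/20 = 2.25 → 81/2.25 = 36 RPM
chain 18/27 = 0.66667 → 36/0.66667 = 54 RPM
belt 400/200 = 2 → 54/2 = 27 RPM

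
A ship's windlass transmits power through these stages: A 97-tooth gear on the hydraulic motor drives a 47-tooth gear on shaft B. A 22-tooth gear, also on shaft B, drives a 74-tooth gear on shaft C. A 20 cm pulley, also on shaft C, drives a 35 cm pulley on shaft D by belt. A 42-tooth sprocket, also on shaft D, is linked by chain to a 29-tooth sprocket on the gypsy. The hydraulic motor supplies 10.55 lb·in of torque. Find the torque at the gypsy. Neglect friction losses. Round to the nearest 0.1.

gear mesh 47/97 = 0.48454 → τ = 10.55·0.48454 = 5.1119 lb·in
gear mesh 74/22 = 3.3636 → τ = 5.1119·3.3636 = 17.194 lb·in
belt 35/20 = 1.75 → τ = 17.194·1.75 = 30.09 lb·in
chain 29/42 = 0.69048 → τ = 30.09·0.69048 = 20.777 lb·in

20.8 lb·in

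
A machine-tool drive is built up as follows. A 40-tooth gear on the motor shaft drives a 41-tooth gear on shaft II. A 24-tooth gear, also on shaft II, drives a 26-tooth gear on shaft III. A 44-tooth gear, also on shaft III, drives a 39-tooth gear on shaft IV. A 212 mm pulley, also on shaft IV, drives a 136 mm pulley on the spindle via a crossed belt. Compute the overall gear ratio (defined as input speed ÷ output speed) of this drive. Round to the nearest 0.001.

Each stage contributes driven/driver: gear mesh 41/40 = 1.025, gear mesh 26/24 = 1.0833, gear mesh 39/44 = 0.88636, belt 136/212 = 0.64151.
Overall: 1.025 × 1.0833 × 0.88636 × 0.64151 = 0.63139.

0.631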